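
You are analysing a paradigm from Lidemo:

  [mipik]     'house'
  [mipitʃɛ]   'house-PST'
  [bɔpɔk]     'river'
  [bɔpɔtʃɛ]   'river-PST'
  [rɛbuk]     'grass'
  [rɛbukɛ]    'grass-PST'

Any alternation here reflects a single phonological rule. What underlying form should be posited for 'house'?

The root 'house' surfaces as [mipik] and [mipitʃɛ], with a stem-final [k] ~ [tʃ] alternation.
But 'grass' keeps [k] in both environments ([rɛbuk], [rɛbukɛ]), so there is no rule changing /k/ to [tʃ] before the PST suffix.
Therefore /tʃ/ is basic and [k] is derived by depalatalization (palato-alveolar /tʃ/ becomes [k] when no front vowel follows).
So 'house' = /mipitʃ/.

/mipitʃ/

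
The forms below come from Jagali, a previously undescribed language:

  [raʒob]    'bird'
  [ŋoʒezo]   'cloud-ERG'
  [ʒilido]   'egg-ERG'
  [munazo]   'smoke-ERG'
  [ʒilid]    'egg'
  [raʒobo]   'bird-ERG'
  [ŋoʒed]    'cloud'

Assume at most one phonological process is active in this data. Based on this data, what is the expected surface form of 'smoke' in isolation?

In [ŋoʒed] and [ŋoʒezo] the final segment of 'cloud' alternates: [d] ~ [z].
The stem 'egg' ([ʒilid], [ʒilido]) shows [d] unchanged in both environments, so [d] cannot be basic with [z] derived before the ERG suffix.
So /z/ is underlying, and a rule of word-final hardening — voiced fricatives become stops word-finally — gives [d].
The one attested form of 'smoke', [munazo], shows underlying /munaz/. Applying the same rule word-finally gives [munad].

[munad]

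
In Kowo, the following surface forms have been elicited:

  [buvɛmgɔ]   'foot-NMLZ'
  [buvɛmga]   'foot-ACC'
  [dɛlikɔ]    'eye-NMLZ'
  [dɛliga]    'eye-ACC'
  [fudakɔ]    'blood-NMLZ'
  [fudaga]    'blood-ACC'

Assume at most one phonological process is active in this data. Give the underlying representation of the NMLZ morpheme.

/-kɔ/

The NMLZ morpheme has two allomorphs, [-gɔ] and [-kɔ].
The ACC suffix, which begins with [g], is invariant after every stem; so [g] is not altered by any rule here.
So the underlying form is /-kɔ/, and voiceless stops become voiced after a nasal.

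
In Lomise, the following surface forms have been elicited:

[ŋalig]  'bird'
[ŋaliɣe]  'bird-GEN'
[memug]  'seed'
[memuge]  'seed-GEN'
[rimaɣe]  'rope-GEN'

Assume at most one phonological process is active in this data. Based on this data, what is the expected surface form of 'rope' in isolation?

[rimag]

The stem for 'bird' ends in [g] in [ŋalig] but [ɣ] in [ŋaliɣe].
But 'seed' keeps [g] in both environments ([memug], [memuge]), so there is no rule changing /g/ to [ɣ] before the GEN suffix.
The alternation reflects word-final hardening: voiced fricatives become stops word-finally. /ɣ/ is underlying.
From [rimaɣe] the stem 'rope' is /rimaɣ/; word-finally this yields [rimag].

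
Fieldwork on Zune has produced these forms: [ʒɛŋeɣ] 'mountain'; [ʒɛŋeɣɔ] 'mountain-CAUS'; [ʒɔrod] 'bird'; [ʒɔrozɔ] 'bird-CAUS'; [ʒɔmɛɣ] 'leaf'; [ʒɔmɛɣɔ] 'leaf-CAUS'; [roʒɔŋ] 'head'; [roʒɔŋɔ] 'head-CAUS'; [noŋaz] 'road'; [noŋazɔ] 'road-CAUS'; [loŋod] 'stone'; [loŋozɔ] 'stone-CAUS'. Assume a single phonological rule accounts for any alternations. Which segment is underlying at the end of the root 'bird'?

/d/

'bird' shows [d] ~ [z] at the end of the stem ([ʒɔrod] vs [ʒɔrozɔ]).
But 'road' keeps [z] in both environments ([noŋaz], [noŋazɔ]), so there is no rule changing /z/ to [d] in isolation.
The alternation reflects intervocalic spirantization: voiced stops become fricatives between vowels. /d/ is underlying.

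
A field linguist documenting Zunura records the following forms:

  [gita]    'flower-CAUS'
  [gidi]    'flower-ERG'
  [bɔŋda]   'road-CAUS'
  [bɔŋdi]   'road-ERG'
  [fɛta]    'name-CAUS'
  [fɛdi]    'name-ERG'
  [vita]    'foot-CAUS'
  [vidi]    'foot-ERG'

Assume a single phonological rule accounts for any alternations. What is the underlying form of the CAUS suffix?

/-ta/

The CAUS morpheme has two allomorphs, [-da] and [-ta].
The ERG suffix, which begins with [d], is invariant after every stem; so [d] is not altered by any rule here.
So the underlying form is /-ta/, and voiceless stops become voiced after a nasal.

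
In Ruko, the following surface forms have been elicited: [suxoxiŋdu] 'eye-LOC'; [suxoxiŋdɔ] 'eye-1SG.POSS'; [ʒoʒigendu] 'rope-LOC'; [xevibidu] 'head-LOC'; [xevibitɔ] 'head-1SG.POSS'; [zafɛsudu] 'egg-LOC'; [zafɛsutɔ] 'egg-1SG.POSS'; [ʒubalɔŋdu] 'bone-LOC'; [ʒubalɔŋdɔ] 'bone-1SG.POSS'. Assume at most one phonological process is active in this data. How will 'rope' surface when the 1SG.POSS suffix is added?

[ʒoʒigendɔ]

The 1SG.POSS suffix surfaces as [-dɔ] and [-tɔ], depending on the final segment of the stem.
By contrast the LOC suffix keeps its initial [d] throughout — that segment must be underlying.
So the underlying form is /-tɔ/, and voiceless stops become voiced after a nasal.
After 'rope', which ends in a nasal, the suffix surfaces as [-dɔ], giving [ʒoʒigendɔ].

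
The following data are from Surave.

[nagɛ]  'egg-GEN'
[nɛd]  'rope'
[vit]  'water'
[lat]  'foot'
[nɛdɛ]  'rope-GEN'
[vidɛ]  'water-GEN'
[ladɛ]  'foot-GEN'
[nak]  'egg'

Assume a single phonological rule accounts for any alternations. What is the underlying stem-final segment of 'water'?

/t/

The stem for 'water' ends in [t] in [vit] but [d] in [vidɛ].
But 'rope' keeps [d] in both environments ([nɛd], [nɛdɛ]), so there is no rule changing /d/ to [t] in isolation.
The alternation reflects intervocalic voicing: voiceless stops become voiced between vowels. /t/ is underlying.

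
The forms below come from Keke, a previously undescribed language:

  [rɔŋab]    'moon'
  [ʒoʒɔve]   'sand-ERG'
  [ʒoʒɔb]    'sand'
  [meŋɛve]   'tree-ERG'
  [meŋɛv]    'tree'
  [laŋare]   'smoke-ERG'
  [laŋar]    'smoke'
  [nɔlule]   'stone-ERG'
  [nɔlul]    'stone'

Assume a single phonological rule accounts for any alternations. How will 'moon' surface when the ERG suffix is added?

[rɔŋave]

In [ʒoʒɔve] and [ʒoʒɔb] the final segment of 'sand' alternates: [v] ~ [b].
Compare 'tree', with invariant [v] in [meŋɛve] and [meŋɛv]: an analysis with underlying /v/ and a rule producing [b] in isolation would wrongly predict alternation here too.
So /b/ is underlying, and a rule of intervocalic spirantization — voiced stops become fricatives between vowels — gives [v].
From [rɔŋab] the stem 'moon' is /rɔŋab/; between vowels this yields [rɔŋave].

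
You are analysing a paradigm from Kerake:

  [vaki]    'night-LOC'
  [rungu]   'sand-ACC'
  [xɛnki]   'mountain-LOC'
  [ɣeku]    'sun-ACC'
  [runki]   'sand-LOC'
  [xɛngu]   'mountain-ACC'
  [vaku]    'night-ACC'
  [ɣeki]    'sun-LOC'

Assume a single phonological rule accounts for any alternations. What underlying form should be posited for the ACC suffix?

/-gu/

The ACC suffix surfaces as [-gu] and [-ku], depending on the final segment of the stem.
By contrast the LOC suffix keeps its initial [k] throughout — that segment must be underlying.
The ACC suffix is therefore /-gu/ underlyingly, with post-vocalic devoicing: voiced stops become voiceless after a vowel.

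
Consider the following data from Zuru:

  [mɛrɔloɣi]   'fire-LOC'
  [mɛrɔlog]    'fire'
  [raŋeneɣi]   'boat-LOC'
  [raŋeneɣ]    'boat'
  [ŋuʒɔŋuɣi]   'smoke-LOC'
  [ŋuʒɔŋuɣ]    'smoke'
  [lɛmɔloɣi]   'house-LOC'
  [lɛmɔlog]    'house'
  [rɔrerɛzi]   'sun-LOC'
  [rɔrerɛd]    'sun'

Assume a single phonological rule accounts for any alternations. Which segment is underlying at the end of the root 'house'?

The stem for 'house' ends in [ɣ] in [lɛmɔloɣi] but [g] in [lɛmɔlog].
The stem 'smoke' ([ŋuʒɔŋuɣi], [ŋuʒɔŋuɣ]) shows [ɣ] unchanged in both environments, so [ɣ] cannot be basic with [g] derived in isolation.
Therefore /g/ is basic and [ɣ] is derived by intervocalic spirantization (voiced stops become fricatives between vowels).

/g/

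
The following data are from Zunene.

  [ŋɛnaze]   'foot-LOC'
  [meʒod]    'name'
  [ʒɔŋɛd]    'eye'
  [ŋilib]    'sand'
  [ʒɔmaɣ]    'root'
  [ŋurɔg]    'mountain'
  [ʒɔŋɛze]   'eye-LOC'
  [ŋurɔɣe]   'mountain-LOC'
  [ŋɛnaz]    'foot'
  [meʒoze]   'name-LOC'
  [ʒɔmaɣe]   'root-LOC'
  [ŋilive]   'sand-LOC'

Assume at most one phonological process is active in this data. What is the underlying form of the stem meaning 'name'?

The stem for 'name' ends in [z] in [meʒoze] but [d] in [meʒod].
If /z/ were underlying and a rule turned it into [d] in isolation, 'foot' would also alternate; but it has [z] in both [ŋɛnaze] and [ŋɛnaz].
Therefore /d/ is basic and [z] is derived by intervocalic spirantization (voiced stops become fricatives between vowels).

/meʒod/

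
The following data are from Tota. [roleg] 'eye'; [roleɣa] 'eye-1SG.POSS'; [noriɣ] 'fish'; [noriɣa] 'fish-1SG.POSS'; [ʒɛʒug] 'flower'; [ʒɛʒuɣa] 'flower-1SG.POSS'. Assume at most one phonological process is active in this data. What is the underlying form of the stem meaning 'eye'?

/roleg/

In [roleg] and [roleɣa] the final segment of 'eye' alternates: [g] ~ [ɣ].
Compare 'fish', with invariant [ɣ] in [noriɣ] and [noriɣa]: an analysis with underlying /ɣ/ and a rule producing [g] in isolation would wrongly predict alternation here too.
Therefore /g/ is basic and [ɣ] is derived by intervocalic spirantization (voiced stops become fricatives between vowels).
The underlying form of 'eye' is therefore /roleg/.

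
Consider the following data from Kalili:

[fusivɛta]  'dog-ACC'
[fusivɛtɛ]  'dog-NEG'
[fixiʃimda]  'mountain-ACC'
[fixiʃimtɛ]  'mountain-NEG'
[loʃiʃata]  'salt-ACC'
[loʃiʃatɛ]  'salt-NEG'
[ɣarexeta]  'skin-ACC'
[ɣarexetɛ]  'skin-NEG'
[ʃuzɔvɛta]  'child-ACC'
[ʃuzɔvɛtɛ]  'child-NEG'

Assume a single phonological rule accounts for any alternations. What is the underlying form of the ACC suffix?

The ACC suffix surfaces as [-da] and [-ta], depending on the final segment of the stem.
By contrast the NEG suffix keeps its initial [t] throughout — that segment must be underlying.
The ACC suffix is therefore /-da/ underlyingly, with post-vocalic devoicing: voiced stops become voiceless after a vowel.

/-da/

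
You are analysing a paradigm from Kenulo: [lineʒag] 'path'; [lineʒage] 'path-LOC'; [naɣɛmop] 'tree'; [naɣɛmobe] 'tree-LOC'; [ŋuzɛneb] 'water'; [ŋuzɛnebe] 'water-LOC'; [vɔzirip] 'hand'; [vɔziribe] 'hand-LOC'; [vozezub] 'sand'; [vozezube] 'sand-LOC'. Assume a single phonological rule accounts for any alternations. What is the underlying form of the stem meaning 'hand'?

/vɔzirip/

In [vɔzirip] and [vɔziribe] the final segment of 'hand' alternates: [p] ~ [b].
Compare 'sand', with invariant [b] in [vozezub] and [vozezube]: an analysis with underlying /b/ and a rule producing [p] in isolation would wrongly predict alternation here too.
So /p/ is underlying, and a rule of intervocalic voicing — voiceless stops become voiced between vowels — gives [b].
The underlying form of 'hand' is therefore /vɔzirip/.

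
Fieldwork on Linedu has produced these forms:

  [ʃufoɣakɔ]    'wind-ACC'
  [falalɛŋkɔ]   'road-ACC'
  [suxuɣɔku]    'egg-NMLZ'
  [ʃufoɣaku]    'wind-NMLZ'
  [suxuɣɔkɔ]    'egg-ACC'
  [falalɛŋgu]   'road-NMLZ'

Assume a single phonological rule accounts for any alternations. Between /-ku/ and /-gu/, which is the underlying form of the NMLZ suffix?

/-gu/

The NMLZ suffix surfaces as [-gu] and [-ku], depending on the final segment of the stem.
By contrast the ACC suffix keeps its initial [k] throughout — that segment must be underlying.
The NMLZ suffix is therefore /-gu/ underlyingly, with post-vocalic devoicing: voiced stops become voiceless after a vowel.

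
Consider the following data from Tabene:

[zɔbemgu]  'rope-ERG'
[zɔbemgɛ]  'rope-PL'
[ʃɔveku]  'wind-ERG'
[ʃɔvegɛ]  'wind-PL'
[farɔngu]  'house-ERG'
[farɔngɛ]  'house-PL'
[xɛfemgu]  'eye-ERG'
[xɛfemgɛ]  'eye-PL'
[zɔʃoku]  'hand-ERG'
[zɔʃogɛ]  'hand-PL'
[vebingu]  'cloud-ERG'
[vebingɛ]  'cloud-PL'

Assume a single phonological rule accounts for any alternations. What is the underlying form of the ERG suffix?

The ERG suffix surfaces as [-gu] and [-ku], depending on the final segment of the stem.
The PL suffix, which begins with [g], is invariant after every stem; so [g] is not altered by any rule here.
So the underlying form is /-ku/, and voiceless stops become voiced after a nasal.

/-ku/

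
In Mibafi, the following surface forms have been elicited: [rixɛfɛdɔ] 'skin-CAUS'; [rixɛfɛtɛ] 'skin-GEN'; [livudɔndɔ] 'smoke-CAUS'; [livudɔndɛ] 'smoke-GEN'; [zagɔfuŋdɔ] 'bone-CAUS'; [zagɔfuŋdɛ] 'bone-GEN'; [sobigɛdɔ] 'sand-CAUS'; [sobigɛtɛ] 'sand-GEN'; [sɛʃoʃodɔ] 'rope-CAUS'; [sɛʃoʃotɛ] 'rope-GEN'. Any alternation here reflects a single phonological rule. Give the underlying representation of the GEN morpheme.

/-tɛ/

The GEN suffix surfaces as [-dɛ] and [-tɛ], depending on the final segment of the stem.
By contrast the CAUS suffix keeps its initial [d] throughout — that segment must be underlying.
The GEN suffix is therefore /-tɛ/ underlyingly, with post-nasal voicing: voiceless stops become voiced after a nasal.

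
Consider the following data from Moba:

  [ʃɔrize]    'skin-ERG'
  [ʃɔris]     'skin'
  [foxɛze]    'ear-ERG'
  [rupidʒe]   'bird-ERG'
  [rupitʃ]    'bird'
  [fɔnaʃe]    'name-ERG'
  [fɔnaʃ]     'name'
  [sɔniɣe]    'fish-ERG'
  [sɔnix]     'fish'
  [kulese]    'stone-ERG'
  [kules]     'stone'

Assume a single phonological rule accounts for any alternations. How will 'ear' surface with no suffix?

[foxɛs]

'skin' shows [z] ~ [s] at the end of the stem ([ʃɔrize] vs [ʃɔris]).
But 'stone' keeps [s] in both environments ([kulese], [kules]), so there is no rule changing /s/ to [z] before the ERG suffix.
The underlying segment must be /z/; voiced obstruents become voiceless word-finally, yielding [s] there.
From [foxɛze] the stem 'ear' is /foxɛz/; word-finally this yields [foxɛs].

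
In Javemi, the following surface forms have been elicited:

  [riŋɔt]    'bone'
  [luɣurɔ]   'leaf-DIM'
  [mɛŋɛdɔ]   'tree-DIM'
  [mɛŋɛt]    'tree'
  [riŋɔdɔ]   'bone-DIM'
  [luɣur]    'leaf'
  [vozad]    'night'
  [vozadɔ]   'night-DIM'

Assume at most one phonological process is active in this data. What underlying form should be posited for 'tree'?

/mɛŋɛt/

In [mɛŋɛdɔ] and [mɛŋɛt] the final segment of 'tree' alternates: [d] ~ [t].
But 'night' keeps [d] in both environments ([vozadɔ], [vozad]), so there is no rule changing /d/ to [t] in isolation.
The underlying segment must be /t/; voiceless stops become voiced between vowels, yielding [d] there.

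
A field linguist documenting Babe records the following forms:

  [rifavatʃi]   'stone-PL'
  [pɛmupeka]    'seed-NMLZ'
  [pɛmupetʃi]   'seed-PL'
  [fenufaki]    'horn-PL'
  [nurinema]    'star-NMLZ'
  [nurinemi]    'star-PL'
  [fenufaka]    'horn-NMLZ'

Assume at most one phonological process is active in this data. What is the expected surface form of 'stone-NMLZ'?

[rifavaka]

In [pɛmupetʃi] and [pɛmupeka] the final segment of 'seed' alternates: [tʃ] ~ [k].
If /k/ were underlying and a rule turned it into [tʃ] before the PL suffix, 'horn' would also alternate; but it has [k] in both [fenufaki] and [fenufaka].
The alternation reflects depalatalization: palato-alveolar /tʃ/ becomes [k] when no front vowel follows. /tʃ/ is underlying.
From [rifavatʃi] the stem 'stone' is /rifavatʃ/; when no front vowel follows this yields [rifavaka].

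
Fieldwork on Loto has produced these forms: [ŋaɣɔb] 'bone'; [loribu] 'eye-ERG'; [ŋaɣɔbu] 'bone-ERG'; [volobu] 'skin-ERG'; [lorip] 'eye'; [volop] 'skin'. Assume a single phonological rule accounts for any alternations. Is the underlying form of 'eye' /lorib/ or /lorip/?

The stem for 'eye' ends in [b] in [loribu] but [p] in [lorip].
If /b/ were underlying and a rule turned it into [p] in isolation, 'bone' would also alternate; but it has [b] in both [ŋaɣɔbu] and [ŋaɣɔb].
Therefore /p/ is basic and [b] is derived by intervocalic voicing (voiceless stops become voiced between vowels).

/lorip/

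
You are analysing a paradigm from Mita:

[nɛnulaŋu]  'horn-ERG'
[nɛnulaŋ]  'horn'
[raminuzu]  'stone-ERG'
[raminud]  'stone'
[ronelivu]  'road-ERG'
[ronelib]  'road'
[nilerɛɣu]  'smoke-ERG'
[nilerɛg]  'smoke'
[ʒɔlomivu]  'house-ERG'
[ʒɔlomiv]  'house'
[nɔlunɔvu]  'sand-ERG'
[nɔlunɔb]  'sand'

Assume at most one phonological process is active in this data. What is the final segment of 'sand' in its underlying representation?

/b/

'sand' shows [v] ~ [b] at the end of the stem ([nɔlunɔvu] vs [nɔlunɔb]).
But 'house' keeps [v] in both environments ([ʒɔlomivu], [ʒɔlomiv]), so there is no rule changing /v/ to [b] in isolation.
So /b/ is underlying, and a rule of intervocalic spirantization — voiced stops become fricatives between vowels — gives [v].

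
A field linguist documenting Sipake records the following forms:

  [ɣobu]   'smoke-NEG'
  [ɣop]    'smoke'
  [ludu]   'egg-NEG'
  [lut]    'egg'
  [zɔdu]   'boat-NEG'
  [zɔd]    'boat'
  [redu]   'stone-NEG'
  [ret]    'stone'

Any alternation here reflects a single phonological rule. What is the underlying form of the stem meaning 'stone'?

'stone' shows [d] ~ [t] at the end of the stem ([redu] vs [ret]).
But 'boat' keeps [d] in both environments ([zɔdu], [zɔd]), so there is no rule changing /d/ to [t] in isolation.
The underlying segment must be /t/; voiceless stops become voiced between vowels, yielding [d] there.

/ret/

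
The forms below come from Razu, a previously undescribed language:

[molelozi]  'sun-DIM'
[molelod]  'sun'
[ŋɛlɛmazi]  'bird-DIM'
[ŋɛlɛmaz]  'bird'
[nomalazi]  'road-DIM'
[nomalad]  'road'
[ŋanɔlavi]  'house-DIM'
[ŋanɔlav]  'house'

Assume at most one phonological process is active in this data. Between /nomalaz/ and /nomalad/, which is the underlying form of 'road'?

/nomalad/

'road' shows [z] ~ [d] at the end of the stem ([nomalazi] vs [nomalad]).
Compare 'bird', with invariant [z] in [ŋɛlɛmazi] and [ŋɛlɛmaz]: an analysis with underlying /z/ and a rule producing [d] in isolation would wrongly predict alternation here too.
The underlying segment must be /d/; voiced stops become fricatives between vowels, yielding [z] there.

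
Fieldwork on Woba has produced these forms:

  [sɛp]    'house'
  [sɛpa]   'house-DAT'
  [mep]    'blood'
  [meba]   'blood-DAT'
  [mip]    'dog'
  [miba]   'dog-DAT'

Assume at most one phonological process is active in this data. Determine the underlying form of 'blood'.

/meb/

The root 'blood' surfaces as [mep] and [meba], with a stem-final [p] ~ [b] alternation.
But 'house' keeps [p] in both environments ([sɛp], [sɛpa]), so there is no rule changing /p/ to [b] before the DAT suffix.
So /b/ is underlying, and a rule of word-final obstruent devoicing — voiced obstruents become voiceless word-finally — gives [p].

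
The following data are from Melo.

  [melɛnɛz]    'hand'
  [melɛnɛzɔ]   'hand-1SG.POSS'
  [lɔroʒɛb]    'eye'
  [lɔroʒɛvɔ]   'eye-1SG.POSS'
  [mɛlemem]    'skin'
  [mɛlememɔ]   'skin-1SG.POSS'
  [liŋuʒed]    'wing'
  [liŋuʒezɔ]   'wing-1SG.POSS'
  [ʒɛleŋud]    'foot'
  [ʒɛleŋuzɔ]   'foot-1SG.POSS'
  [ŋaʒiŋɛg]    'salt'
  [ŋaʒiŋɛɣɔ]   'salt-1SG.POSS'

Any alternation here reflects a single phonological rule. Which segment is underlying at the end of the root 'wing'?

In [liŋuʒed] and [liŋuʒezɔ] the final segment of 'wing' alternates: [d] ~ [z].
Compare 'hand', with invariant [z] in [melɛnɛz] and [melɛnɛzɔ]: an analysis with underlying /z/ and a rule producing [d] in isolation would wrongly predict alternation here too.
Therefore /d/ is basic and [z] is derived by intervocalic spirantization (voiced stops become fricatives between vowels).

/d/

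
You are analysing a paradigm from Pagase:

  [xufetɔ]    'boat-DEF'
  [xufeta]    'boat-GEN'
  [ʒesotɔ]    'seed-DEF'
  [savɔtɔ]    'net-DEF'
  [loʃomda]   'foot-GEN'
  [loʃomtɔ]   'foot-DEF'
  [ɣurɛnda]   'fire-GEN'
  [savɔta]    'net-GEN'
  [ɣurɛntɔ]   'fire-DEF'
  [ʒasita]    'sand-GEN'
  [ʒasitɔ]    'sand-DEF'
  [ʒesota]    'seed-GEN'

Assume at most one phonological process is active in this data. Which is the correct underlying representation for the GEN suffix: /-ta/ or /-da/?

The GEN suffix surfaces as [-da] and [-ta], depending on the final segment of the stem.
The DEF suffix, which begins with [t], is invariant after every stem; so [t] is not altered by any rule here.
So the underlying form is /-da/, and voiced stops become voiceless after a vowel.

/-da/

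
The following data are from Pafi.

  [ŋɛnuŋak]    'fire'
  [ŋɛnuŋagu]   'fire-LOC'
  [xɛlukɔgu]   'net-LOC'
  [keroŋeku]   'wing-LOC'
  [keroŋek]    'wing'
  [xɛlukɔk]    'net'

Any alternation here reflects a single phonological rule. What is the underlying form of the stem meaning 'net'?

/xɛlukɔg/

The stem for 'net' ends in [g] in [xɛlukɔgu] but [k] in [xɛlukɔk].
But 'wing' keeps [k] in both environments ([keroŋeku], [keroŋek]), so there is no rule changing /k/ to [g] before the LOC suffix.
The underlying segment must be /g/; voiced obstruents become voiceless word-finally, yielding [k] there.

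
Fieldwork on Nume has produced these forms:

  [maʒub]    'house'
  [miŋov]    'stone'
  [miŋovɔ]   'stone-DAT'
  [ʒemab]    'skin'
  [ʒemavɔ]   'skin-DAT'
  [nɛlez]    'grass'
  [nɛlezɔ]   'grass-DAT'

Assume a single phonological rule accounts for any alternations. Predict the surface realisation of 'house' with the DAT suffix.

'skin' shows [b] ~ [v] at the end of the stem ([ʒemab] vs [ʒemavɔ]).
Compare 'stone', with invariant [v] in [miŋov] and [miŋovɔ]: an analysis with underlying /v/ and a rule producing [b] in isolation would wrongly predict alternation here too.
The underlying segment must be /b/; voiced stops become fricatives between vowels, yielding [v] there.
The one attested form of 'house', [maʒub], shows underlying /maʒub/. Applying the same rule between vowels gives [maʒuvɔ].

[maʒuvɔ]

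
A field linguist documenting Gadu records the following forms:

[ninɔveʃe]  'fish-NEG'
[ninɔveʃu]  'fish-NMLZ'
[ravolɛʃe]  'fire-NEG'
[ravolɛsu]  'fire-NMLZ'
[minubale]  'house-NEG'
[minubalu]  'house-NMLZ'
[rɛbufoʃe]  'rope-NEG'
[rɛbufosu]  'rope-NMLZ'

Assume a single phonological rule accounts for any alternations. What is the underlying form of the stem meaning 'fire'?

The stem for 'fire' ends in [ʃ] in [ravolɛʃe] but [s] in [ravolɛsu].
If /ʃ/ were underlying and a rule turned it into [s] before the NMLZ suffix, 'fish' would also alternate; but it has [ʃ] in both [ninɔveʃe] and [ninɔveʃu].
Therefore /s/ is basic and [ʃ] is derived by palatalization before a front vowel (/s/ becomes palato-alveolar [ʃ] before a front vowel).

/ravolɛs/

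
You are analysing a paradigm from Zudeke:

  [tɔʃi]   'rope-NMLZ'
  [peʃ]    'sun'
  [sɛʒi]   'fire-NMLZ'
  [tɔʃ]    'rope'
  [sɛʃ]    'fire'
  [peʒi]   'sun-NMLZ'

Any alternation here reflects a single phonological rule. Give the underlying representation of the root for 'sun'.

/peʒ/

In [peʒi] and [peʃ] the final segment of 'sun' alternates: [ʒ] ~ [ʃ].
If /ʃ/ were underlying and a rule turned it into [ʒ] before the NMLZ suffix, 'rope' would also alternate; but it has [ʃ] in both [tɔʃi] and [tɔʃ].
So /ʒ/ is underlying, and a rule of word-final obstruent devoicing — voiced obstruents become voiceless word-finally — gives [ʃ].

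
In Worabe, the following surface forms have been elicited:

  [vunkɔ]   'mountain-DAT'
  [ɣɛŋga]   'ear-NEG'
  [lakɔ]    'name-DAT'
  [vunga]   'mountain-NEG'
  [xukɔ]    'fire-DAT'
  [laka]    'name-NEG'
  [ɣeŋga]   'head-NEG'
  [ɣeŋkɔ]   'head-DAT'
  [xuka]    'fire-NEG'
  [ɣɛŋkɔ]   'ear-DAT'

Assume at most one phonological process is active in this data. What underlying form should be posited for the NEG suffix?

The NEG morpheme has two allomorphs, [-ga] and [-ka].
By contrast the DAT suffix keeps its initial [k] throughout — that segment must be underlying.
So the underlying form is /-ga/, and voiced stops become voiceless after a vowel.

/-ga/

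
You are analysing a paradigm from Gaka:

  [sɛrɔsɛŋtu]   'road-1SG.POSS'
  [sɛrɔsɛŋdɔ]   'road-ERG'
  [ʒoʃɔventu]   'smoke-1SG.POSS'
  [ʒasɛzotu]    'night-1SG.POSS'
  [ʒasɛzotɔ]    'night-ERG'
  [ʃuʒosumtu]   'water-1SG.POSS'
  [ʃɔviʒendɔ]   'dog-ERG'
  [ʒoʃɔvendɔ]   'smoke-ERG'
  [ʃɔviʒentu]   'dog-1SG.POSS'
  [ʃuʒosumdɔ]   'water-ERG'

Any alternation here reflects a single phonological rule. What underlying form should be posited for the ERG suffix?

/-dɔ/

The ERG morpheme has two allomorphs, [-dɔ] and [-tɔ].
By contrast the 1SG.POSS suffix keeps its initial [t] throughout — that segment must be underlying.
The ERG suffix is therefore /-dɔ/ underlyingly, with post-vocalic devoicing: voiced stops become voiceless after a vowel.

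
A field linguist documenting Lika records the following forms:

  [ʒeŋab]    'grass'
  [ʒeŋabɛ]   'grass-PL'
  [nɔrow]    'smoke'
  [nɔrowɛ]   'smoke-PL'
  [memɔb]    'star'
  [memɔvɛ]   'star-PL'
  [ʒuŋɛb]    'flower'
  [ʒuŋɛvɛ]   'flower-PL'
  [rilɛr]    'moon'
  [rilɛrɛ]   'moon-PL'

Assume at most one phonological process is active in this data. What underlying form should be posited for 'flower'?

The root 'flower' surfaces as [ʒuŋɛb] and [ʒuŋɛvɛ], with a stem-final [b] ~ [v] alternation.
But 'grass' keeps [b] in both environments ([ʒeŋab], [ʒeŋabɛ]), so there is no rule changing /b/ to [v] before the PL suffix.
The alternation reflects word-final hardening: voiced fricatives become stops word-finally. /v/ is underlying.

/ʒuŋɛv/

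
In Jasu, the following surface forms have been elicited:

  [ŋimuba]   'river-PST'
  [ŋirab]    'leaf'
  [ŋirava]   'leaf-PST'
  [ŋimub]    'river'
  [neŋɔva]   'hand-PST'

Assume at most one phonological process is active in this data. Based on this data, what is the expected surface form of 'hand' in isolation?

'leaf' shows [b] ~ [v] at the end of the stem ([ŋirab] vs [ŋirava]).
But 'river' keeps [b] in both environments ([ŋimub], [ŋimuba]), so there is no rule changing /b/ to [v] before the PST suffix.
Therefore /v/ is basic and [b] is derived by word-final hardening (voiced fricatives become stops word-finally).
The one attested form of 'hand', [neŋɔva], shows underlying /neŋɔv/. Applying the same rule word-finally gives [neŋɔb].

[neŋɔb]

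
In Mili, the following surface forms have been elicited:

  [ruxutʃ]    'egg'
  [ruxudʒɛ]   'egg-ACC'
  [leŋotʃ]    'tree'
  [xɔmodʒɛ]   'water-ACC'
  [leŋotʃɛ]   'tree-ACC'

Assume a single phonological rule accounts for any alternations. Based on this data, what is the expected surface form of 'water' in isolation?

[xɔmotʃ]

The stem for 'egg' ends in [tʃ] in [ruxutʃ] but [dʒ] in [ruxudʒɛ].
If /tʃ/ were underlying and a rule turned it into [dʒ] before the ACC suffix, 'tree' would also alternate; but it has [tʃ] in both [leŋotʃ] and [leŋotʃɛ].
So /dʒ/ is underlying, and a rule of word-final obstruent devoicing — voiced obstruents become voiceless word-finally — gives [tʃ].
From [xɔmodʒɛ] the stem 'water' is /xɔmodʒ/; word-finally this yields [xɔmotʃ].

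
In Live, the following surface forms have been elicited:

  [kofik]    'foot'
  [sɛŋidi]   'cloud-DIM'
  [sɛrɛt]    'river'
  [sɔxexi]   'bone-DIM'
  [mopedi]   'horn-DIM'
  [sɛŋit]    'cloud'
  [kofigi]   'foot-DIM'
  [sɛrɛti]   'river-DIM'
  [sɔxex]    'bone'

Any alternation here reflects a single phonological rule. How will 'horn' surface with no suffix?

The stem for 'cloud' ends in [d] in [sɛŋidi] but [t] in [sɛŋit].
The stem 'river' ([sɛrɛti], [sɛrɛt]) shows [t] unchanged in both environments, so [t] cannot be basic with [d] derived before the DIM suffix.
The underlying segment must be /d/; voiced obstruents become voiceless word-finally, yielding [t] there.
From [mopedi] the stem 'horn' is /moped/; word-finally this yields [mopet].

[mopet]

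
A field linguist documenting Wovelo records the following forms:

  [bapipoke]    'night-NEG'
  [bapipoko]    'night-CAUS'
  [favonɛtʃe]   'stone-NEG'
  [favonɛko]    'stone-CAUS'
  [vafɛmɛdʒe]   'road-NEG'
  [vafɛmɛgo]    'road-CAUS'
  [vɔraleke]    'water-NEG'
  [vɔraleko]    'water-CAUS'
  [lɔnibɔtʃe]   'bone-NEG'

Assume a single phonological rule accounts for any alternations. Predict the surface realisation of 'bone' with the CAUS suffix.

The stem for 'stone' ends in [tʃ] in [favonɛtʃe] but [k] in [favonɛko].
If /k/ were underlying and a rule turned it into [tʃ] before the NEG suffix, 'night' would also alternate; but it has [k] in both [bapipoke] and [bapipoko].
Therefore /tʃ/ is basic and [k] is derived by depalatalization (palato-alveolar /tʃ/ and /dʒ/ become [k] and [g] when no front vowel follows).
The one attested form of 'bone', [lɔnibɔtʃe], shows underlying /lɔnibɔtʃ/. Applying the same rule when no front vowel follows gives [lɔnibɔko].

[lɔnibɔko]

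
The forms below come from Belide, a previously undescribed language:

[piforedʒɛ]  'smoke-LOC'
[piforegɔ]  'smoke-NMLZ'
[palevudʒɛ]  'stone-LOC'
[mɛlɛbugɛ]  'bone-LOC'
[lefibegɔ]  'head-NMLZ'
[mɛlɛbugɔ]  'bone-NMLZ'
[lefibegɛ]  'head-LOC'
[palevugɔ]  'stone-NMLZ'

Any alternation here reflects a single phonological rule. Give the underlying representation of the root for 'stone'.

/palevudʒ/

The root 'stone' surfaces as [palevugɔ] and [palevudʒɛ], with a stem-final [g] ~ [dʒ] alternation.
If /g/ were underlying and a rule turned it into [dʒ] before the LOC suffix, 'bone' would also alternate; but it has [g] in both [mɛlɛbugɔ] and [mɛlɛbugɛ].
The underlying segment must be /dʒ/; palato-alveolar /dʒ/ becomes [g] when no front vowel follows, yielding [g] there.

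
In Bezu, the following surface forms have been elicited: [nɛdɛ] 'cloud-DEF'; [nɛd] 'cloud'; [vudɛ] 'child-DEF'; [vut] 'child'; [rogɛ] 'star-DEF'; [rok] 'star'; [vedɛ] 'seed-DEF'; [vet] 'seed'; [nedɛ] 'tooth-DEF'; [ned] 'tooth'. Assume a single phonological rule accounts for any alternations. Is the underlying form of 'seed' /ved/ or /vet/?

/vet/

In [vedɛ] and [vet] the final segment of 'seed' alternates: [d] ~ [t].
Compare 'tooth', with invariant [d] in [nedɛ] and [ned]: an analysis with underlying /d/ and a rule producing [t] in isolation would wrongly predict alternation here too.
The alternation reflects intervocalic voicing: voiceless stops become voiced between vowels. /t/ is underlying.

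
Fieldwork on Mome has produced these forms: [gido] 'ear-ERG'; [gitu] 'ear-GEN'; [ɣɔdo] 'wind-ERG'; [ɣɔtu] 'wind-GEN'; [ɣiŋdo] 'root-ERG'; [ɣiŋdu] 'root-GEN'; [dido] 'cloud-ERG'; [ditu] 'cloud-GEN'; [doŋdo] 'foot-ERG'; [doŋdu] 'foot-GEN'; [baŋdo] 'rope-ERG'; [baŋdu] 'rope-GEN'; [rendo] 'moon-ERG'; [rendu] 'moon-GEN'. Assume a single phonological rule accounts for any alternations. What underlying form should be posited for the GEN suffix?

The GEN morpheme has two allomorphs, [-du] and [-tu].
The ERG suffix, which begins with [d], is invariant after every stem; so [d] is not altered by any rule here.
So the underlying form is /-tu/, and voiceless stops become voiced after a nasal.

/-tu/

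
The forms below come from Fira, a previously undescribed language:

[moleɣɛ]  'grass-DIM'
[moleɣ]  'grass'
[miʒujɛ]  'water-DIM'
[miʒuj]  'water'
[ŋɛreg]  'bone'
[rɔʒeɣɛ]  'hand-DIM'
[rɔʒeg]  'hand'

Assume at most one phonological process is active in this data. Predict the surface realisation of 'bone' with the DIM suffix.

[ŋɛreɣɛ]

'hand' shows [ɣ] ~ [g] at the end of the stem ([rɔʒeɣɛ] vs [rɔʒeg]).
If /ɣ/ were underlying and a rule turned it into [g] in isolation, 'grass' would also alternate; but it has [ɣ] in both [moleɣɛ] and [moleɣ].
The alternation reflects intervocalic spirantization: voiced stops become fricatives between vowels. /g/ is underlying.
From [ŋɛreg] the stem 'bone' is /ŋɛreg/; between vowels this yields [ŋɛreɣɛ].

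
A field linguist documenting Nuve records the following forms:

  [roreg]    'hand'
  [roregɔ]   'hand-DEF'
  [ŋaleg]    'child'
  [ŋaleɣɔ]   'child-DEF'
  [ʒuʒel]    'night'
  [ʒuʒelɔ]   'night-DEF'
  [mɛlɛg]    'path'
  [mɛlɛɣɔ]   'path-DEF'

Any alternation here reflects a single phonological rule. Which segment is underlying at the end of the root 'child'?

/ɣ/

The stem for 'child' ends in [g] in [ŋaleg] but [ɣ] in [ŋaleɣɔ].
But 'hand' keeps [g] in both environments ([roreg], [roregɔ]), so there is no rule changing /g/ to [ɣ] before the DEF suffix.
The alternation reflects word-final hardening: voiced fricatives become stops word-finally. /ɣ/ is underlying.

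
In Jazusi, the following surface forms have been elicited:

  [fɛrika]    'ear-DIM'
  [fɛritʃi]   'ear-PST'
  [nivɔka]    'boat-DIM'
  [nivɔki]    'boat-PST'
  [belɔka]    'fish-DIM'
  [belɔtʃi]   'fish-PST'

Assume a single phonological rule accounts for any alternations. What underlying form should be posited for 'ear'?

The root 'ear' surfaces as [fɛrika] and [fɛritʃi], with a stem-final [k] ~ [tʃ] alternation.
The stem 'boat' ([nivɔka], [nivɔki]) shows [k] unchanged in both environments, so [k] cannot be basic with [tʃ] derived before the PST suffix.
Therefore /tʃ/ is basic and [k] is derived by depalatalization (palato-alveolar /tʃ/ becomes [k] when no front vowel follows).
Hence 'ear' is /fɛritʃ/ underlyingly.

/fɛritʃ/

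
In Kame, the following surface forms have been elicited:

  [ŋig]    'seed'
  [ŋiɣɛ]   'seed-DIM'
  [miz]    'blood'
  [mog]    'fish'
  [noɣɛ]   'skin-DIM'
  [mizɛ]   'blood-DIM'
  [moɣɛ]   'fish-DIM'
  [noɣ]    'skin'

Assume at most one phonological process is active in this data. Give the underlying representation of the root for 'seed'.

The root 'seed' surfaces as [ŋiɣɛ] and [ŋig], with a stem-final [ɣ] ~ [g] alternation.
The stem 'skin' ([noɣɛ], [noɣ]) shows [ɣ] unchanged in both environments, so [ɣ] cannot be basic with [g] derived in isolation.
Therefore /g/ is basic and [ɣ] is derived by intervocalic spirantization (voiced stops become fricatives between vowels).
Hence 'seed' is /ŋig/ underlyingly.

/ŋig/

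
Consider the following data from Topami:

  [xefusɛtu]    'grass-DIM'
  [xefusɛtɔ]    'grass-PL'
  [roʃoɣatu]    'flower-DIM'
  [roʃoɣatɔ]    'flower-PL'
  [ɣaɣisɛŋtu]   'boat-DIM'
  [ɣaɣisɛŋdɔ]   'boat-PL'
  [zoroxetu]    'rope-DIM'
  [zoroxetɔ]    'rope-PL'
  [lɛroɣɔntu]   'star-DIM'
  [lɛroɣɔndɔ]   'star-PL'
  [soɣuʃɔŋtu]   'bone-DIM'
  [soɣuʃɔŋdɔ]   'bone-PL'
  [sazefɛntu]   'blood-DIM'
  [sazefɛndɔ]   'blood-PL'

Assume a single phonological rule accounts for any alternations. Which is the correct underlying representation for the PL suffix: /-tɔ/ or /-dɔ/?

/-dɔ/

The PL morpheme has two allomorphs, [-dɔ] and [-tɔ].
The DIM suffix, which begins with [t], is invariant after every stem; so [t] is not altered by any rule here.
The PL suffix is therefore /-dɔ/ underlyingly, with post-vocalic devoicing: voiced stops become voiceless after a vowel.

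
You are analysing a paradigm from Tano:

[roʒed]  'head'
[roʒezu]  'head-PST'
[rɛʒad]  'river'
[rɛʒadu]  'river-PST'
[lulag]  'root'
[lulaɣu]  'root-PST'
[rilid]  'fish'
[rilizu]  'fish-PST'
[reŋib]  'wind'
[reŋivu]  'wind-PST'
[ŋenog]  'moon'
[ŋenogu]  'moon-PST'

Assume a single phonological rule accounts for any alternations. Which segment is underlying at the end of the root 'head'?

In [roʒed] and [roʒezu] the final segment of 'head' alternates: [d] ~ [z].
If /d/ were underlying and a rule turned it into [z] before the PST suffix, 'river' would also alternate; but it has [d] in both [rɛʒad] and [rɛʒadu].
So /z/ is underlying, and a rule of word-final hardening — voiced fricatives become stops word-finally — gives [d].

/z/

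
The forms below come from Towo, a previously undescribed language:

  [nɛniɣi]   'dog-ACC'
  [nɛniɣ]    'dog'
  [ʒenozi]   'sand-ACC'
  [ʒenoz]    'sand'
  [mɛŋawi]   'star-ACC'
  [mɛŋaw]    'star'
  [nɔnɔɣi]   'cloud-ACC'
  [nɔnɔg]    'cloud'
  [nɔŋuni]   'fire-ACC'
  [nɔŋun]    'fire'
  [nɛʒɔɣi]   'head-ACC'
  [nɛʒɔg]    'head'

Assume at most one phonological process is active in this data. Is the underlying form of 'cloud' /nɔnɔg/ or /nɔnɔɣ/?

The root 'cloud' surfaces as [nɔnɔɣi] and [nɔnɔg], with a stem-final [ɣ] ~ [g] alternation.
Compare 'dog', with invariant [ɣ] in [nɛniɣi] and [nɛniɣ]: an analysis with underlying /ɣ/ and a rule producing [g] in isolation would wrongly predict alternation here too.
The alternation reflects intervocalic spirantization: voiced stops become fricatives between vowels. /g/ is underlying.

/nɔnɔg/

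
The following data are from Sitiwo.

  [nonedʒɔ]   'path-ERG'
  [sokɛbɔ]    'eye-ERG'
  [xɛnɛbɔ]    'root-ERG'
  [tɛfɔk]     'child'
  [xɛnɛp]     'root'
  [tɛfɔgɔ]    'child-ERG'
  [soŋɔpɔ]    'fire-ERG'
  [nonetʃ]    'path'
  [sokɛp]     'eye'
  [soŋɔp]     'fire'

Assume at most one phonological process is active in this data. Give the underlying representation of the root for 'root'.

/xɛnɛb/

The stem for 'root' ends in [b] in [xɛnɛbɔ] but [p] in [xɛnɛp].
If /p/ were underlying and a rule turned it into [b] before the ERG suffix, 'fire' would also alternate; but it has [p] in both [soŋɔpɔ] and [soŋɔp].
So /b/ is underlying, and a rule of word-final obstruent devoicing — voiced obstruents become voiceless word-finally — gives [p].
Hence 'root' is /xɛnɛb/ underlyingly.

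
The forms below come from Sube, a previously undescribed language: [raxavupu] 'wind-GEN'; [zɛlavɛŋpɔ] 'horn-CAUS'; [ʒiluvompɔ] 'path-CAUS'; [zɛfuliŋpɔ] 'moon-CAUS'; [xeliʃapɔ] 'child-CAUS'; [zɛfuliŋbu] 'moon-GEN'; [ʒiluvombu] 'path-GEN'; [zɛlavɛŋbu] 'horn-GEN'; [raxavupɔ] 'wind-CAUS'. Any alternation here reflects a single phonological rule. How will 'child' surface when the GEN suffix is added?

The GEN morpheme has two allomorphs, [-bu] and [-pu].
By contrast the CAUS suffix keeps its initial [p] throughout — that segment must be underlying.
The GEN suffix is therefore /-bu/ underlyingly, with post-vocalic devoicing: voiced stops become voiceless after a vowel.
After 'child', which ends in a vowel, the suffix surfaces as [-pu], giving [xeliʃapu].

[xeliʃapu]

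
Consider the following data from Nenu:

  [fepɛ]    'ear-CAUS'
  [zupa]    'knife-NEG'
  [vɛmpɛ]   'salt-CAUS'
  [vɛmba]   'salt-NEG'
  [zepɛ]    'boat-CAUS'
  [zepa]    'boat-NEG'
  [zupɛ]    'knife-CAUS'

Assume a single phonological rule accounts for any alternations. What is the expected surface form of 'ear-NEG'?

The NEG suffix surfaces as [-ba] and [-pa], depending on the final segment of the stem.
The CAUS suffix, which begins with [p], is invariant after every stem; so [p] is not altered by any rule here.
The NEG suffix is therefore /-ba/ underlyingly, with post-vocalic devoicing: voiced stops become voiceless after a vowel.
After 'ear', which ends in a vowel, the suffix surfaces as [-pa], giving [fepa].

[fepa]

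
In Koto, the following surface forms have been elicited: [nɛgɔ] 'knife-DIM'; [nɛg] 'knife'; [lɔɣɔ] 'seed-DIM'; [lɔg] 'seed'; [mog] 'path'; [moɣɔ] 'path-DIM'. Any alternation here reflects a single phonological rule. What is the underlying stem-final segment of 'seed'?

/ɣ/

The root 'seed' surfaces as [lɔg] and [lɔɣɔ], with a stem-final [g] ~ [ɣ] alternation.
Compare 'knife', with invariant [g] in [nɛg] and [nɛgɔ]: an analysis with underlying /g/ and a rule producing [ɣ] before the DIM suffix would wrongly predict alternation here too.
The underlying segment must be /ɣ/; voiced fricatives become stops word-finally, yielding [g] there.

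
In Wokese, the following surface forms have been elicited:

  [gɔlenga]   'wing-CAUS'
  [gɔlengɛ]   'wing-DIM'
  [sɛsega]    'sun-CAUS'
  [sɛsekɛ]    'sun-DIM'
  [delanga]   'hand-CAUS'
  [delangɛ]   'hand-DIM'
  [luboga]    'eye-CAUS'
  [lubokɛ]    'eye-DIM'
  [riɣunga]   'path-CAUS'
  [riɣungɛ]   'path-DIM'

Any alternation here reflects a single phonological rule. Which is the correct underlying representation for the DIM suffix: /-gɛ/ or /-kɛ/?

The DIM suffix surfaces as [-gɛ] and [-kɛ], depending on the final segment of the stem.
By contrast the CAUS suffix keeps its initial [g] throughout — that segment must be underlying.
So the underlying form is /-kɛ/, and voiceless stops become voiced after a nasal.

/-kɛ/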